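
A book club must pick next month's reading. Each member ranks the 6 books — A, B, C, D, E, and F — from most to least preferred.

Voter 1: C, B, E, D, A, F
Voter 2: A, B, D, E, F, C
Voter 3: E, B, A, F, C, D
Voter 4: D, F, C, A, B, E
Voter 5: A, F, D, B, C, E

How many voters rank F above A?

Ballots ranking F above A: 1.
Ballots ranking A above F: 4.
So 1 of 5 voters prefer F to A.

1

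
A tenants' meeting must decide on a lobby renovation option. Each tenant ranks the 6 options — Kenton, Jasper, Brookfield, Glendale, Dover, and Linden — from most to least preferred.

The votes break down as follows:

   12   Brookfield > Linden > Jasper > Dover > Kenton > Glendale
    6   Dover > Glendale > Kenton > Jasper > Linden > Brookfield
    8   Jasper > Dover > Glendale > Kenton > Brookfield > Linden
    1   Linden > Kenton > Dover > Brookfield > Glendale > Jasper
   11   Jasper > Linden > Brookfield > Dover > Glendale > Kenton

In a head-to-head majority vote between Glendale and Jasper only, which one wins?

Jasper

Ballots ranking Glendale above Jasper: 6+1 = 7.
Ballots ranking Jasper above Glendale: 12+8+11 = 31.
Jasper wins the head-to-head, 31–7.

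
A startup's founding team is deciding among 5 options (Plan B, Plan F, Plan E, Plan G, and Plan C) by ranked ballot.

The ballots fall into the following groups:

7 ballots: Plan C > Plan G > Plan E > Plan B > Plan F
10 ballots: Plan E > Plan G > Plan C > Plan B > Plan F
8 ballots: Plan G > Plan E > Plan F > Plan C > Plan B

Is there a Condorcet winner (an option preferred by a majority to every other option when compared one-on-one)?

Head-to-head results (25 voters total):
Plan B vs Plan F: Plan B wins 17–8.
Plan B vs Plan E: Plan E wins 25–0.
Plan B vs Plan G: Plan G wins 25–0.
Plan B vs Plan C: Plan C wins 25–0.
Plan F vs Plan E: Plan E wins 25–0.
Plan F vs Plan G: Plan G wins 25–0.
Plan F vs Plan C: Plan C wins 17–8.
Plan E vs Plan G: Plan G wins 15–10.
Plan E vs Plan C: Plan E wins 18–7.
Plan G vs Plan C: Plan G wins 18–7.
Plan G beats each rival — Plan B (25–0), Plan F (25–0), Plan E (15–10), Plan C (18–7) — so Plan G is the Condorcet winner.

Yes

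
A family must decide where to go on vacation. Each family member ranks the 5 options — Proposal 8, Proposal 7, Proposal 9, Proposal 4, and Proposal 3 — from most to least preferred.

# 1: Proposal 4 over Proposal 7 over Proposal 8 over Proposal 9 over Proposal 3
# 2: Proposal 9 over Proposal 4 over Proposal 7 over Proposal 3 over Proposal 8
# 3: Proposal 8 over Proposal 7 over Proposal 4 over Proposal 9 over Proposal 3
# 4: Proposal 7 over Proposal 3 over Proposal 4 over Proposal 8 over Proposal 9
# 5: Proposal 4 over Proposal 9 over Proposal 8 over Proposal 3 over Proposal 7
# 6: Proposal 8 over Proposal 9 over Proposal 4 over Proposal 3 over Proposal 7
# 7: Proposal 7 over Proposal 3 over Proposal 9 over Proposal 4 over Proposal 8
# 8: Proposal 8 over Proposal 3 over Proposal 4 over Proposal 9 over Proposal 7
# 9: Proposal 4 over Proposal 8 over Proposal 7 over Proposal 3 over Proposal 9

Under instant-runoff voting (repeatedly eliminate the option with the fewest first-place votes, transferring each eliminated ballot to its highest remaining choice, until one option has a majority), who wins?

Proposal 4

Round 1: Proposal 8 3, Proposal 4 3, Proposal 7 2, Proposal 9 1, Proposal 3 0. Proposal 3 has the fewest and is eliminated.
Round 2: Proposal 8 3, Proposal 4 3, Proposal 7 2, Proposal 9 1. Proposal 9 has the fewest and is eliminated.
Round 3: Proposal 4 4, Proposal 8 3, Proposal 7 2. Proposal 7 has the fewest and is eliminated.
Round 4: Proposal 4 6, Proposal 8 3. Proposal 4 has a majority.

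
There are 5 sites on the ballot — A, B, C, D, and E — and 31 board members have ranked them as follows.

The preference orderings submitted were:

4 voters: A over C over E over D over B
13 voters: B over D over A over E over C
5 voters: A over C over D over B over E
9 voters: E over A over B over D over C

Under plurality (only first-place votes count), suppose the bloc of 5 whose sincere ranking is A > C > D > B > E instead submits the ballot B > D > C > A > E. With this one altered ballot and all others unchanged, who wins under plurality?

B

First-place totals with the altered ballot: A 4, B 18, C 0, D 0, E 9.
The winner is unchanged: still B.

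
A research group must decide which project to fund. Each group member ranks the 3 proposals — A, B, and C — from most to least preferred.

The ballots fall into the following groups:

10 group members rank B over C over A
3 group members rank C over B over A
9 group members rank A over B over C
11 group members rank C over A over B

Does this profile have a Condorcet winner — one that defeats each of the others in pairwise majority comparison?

No

Head-to-head results (33 voters total):
A vs B: A wins 20–13.
A vs C: C wins 24–9.
B vs C: B wins 19–14.
No candidate beats all others: A beats B beats C beats A, a majority cycle.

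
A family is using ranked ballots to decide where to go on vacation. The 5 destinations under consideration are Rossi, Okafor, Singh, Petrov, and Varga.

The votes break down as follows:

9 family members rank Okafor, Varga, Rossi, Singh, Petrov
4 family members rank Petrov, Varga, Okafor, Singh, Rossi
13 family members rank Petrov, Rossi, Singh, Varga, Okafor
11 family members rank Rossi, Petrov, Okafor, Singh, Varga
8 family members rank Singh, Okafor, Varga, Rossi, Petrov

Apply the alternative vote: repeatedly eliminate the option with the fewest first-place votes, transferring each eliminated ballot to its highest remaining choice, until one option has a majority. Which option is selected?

Round 1: Petrov 17, Rossi 11, Okafor 9, Singh 8, Varga 0. Varga has the fewest and is eliminated.
Round 2: Petrov 17, Rossi 11, Okafor 9, Singh 8. Singh has the fewest and is eliminated.
Round 3: Okafor 17, Petrov 17, Rossi 11. Rossi has the fewest and is eliminated.
Round 4: Petrov 28, Okafor 17. Petrov has a majority.

Petrov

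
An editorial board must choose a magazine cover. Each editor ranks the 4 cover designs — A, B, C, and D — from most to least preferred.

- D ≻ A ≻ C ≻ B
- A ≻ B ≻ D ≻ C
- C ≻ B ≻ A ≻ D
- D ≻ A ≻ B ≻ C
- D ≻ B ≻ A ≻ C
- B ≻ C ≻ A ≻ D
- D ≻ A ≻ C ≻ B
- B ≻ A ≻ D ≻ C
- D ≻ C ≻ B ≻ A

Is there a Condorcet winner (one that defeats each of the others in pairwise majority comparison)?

Head-to-head results (9 voters total):
A vs B: B wins 5–4.
A vs C: A wins 6–3.
A vs D: D wins 5–4.
B vs C: B wins 5–4.
B vs D: D wins 5–4.
C vs D: D wins 7–2.
D beats each rival — A (5–4), B (5–4), C (7–2) — so D is the Condorcet winner.

Yes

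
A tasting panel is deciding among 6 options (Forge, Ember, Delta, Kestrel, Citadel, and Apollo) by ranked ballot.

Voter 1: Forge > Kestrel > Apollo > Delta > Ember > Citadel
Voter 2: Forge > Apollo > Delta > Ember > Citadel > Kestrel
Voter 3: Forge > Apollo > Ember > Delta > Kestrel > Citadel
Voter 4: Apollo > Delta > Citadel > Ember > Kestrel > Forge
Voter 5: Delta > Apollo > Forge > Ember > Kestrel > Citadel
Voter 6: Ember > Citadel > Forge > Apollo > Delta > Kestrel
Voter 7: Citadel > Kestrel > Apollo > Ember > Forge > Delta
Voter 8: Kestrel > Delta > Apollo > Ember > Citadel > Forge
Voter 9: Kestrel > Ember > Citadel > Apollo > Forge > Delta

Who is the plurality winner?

First-place vote totals:
  Forge: 3
  Ember: 1
  Delta: 1
  Kestrel: 2
  Citadel: 1
  Apollo: 1
Forge has the most first-place votes.

Forge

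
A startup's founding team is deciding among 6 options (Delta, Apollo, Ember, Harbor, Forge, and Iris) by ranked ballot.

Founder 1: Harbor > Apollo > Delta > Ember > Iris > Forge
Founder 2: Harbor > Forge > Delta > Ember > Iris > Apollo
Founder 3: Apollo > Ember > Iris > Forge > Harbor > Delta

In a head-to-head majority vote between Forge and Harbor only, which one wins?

Harbor

Ballots ranking Forge above Harbor: 1.
Ballots ranking Harbor above Forge: 2.
Harbor wins the head-to-head, 2–1.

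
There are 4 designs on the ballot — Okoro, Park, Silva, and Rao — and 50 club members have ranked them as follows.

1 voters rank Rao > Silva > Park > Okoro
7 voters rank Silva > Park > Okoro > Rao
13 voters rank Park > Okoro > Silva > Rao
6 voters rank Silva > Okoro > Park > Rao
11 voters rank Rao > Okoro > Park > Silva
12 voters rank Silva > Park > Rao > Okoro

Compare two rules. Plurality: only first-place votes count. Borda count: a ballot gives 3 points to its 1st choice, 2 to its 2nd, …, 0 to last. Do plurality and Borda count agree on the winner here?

Plurality first-place counts: Okoro 0, Park 13, Silva 25, Rao 12 → Silva.
Borda totals: Okoro 67, Park 95, Silva 90, Rao 48 → Park.
The two rules disagree: plurality picks Silva, Borda picks Park.

No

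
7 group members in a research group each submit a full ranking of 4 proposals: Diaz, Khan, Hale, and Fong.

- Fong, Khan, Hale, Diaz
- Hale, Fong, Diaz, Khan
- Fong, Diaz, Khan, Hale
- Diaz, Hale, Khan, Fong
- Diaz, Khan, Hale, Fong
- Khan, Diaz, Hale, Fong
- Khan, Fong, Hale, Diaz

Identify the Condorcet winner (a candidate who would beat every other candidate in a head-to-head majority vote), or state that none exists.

Head-to-head results (7 voters total):
Diaz vs Khan: Diaz wins 4–3.
Diaz vs Hale: Diaz wins 4–3.
Diaz vs Fong: Fong wins 4–3.
Khan vs Hale: Khan wins 5–2.
Khan vs Fong: Khan wins 4–3.
Hale vs Fong: Hale wins 4–3.
No candidate beats all others: Diaz beats Khan beats Fong beats Diaz, a majority cycle.

None — there is no Condorcet winner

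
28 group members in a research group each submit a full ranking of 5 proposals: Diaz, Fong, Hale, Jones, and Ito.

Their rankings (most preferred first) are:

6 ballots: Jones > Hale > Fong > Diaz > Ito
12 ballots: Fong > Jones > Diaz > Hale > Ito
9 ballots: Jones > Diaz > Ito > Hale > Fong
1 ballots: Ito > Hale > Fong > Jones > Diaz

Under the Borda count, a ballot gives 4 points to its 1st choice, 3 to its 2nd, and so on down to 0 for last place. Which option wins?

Borda scores:
  Diaz: 6·1 + 12·2 + 9·3 + 0 = 57
  Fong: 6·2 + 12·4 + 9·0 + 2 = 62
  Hale: 6·3 + 12·1 + 9·1 + 3 = 42
  Jones: 6·4 + 12·3 + 9·4 + 1 = 97
  Ito: 6·0 + 12·0 + 9·2 + 4 = 22
Jones has the highest total.

Jones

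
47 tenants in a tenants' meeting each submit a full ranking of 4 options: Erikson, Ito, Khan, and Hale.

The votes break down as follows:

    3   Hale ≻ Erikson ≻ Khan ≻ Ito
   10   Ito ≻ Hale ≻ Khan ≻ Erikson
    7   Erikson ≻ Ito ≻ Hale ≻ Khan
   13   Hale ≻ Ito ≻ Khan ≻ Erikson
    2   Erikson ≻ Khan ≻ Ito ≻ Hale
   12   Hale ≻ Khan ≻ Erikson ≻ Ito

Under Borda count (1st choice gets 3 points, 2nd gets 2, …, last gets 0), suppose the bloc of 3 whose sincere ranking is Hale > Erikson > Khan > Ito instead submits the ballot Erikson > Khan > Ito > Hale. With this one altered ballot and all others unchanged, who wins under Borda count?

Hale

Borda totals with the altered ballot: Erikson 48, Ito 75, Khan 57, Hale 102.
The winner is unchanged: still Hale.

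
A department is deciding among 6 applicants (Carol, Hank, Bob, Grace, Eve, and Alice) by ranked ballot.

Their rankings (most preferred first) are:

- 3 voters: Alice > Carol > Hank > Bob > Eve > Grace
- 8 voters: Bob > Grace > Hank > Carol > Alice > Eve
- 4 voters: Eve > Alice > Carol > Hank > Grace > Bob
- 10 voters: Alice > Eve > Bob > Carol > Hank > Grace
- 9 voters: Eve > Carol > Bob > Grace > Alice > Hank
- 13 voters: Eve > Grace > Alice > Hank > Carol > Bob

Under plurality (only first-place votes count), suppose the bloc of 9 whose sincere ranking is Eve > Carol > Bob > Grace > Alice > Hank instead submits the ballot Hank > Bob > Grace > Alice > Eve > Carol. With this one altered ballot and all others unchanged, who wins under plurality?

First-place totals with the altered ballot: Carol 0, Hank 9, Bob 8, Grace 0, Eve 17, Alice 13.
The winner is unchanged: still Eve.

Eve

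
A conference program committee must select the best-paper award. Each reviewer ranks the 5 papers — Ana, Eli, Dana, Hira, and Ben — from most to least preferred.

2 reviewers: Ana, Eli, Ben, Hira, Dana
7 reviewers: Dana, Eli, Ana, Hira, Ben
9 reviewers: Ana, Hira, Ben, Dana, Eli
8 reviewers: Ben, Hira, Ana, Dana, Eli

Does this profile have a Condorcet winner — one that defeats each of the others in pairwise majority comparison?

Yes

Head-to-head results (26 voters total):
Ana vs Eli: Ana wins 19–7.
Ana vs Dana: Ana wins 19–7.
Ana vs Hira: Ana wins 18–8.
Ana vs Ben: Ana wins 18–8.
Eli vs Dana: Dana wins 24–2.
Eli vs Hira: Hira wins 17–9.
Eli vs Ben: Ben wins 17–9.
Dana vs Hira: Hira wins 19–7.
Dana vs Ben: Ben wins 19–7.
Hira vs Ben: Hira wins 16–10.
Ana beats each rival — Eli (19–7), Dana (19–7), Hira (18–8), Ben (18–8) — so Ana is the Condorcet winner.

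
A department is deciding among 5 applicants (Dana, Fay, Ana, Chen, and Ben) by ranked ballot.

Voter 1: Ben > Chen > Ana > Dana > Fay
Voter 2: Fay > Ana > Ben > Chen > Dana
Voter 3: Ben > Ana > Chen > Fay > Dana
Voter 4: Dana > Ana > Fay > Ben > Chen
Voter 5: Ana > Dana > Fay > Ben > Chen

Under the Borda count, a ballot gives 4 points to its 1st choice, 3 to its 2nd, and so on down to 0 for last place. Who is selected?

Borda scores:
  Dana: 1 + 0 + 0 + 4 + 3 = 8
  Fay: 0 + 4 + 1 + 2 + 2 = 9
  Ana: 2 + 3 + 3 + 3 + 4 = 15
  Chen: 3 + 1 + 2 + 0 + 0 = 6
  Ben: 4 + 2 + 4 + 1 + 1 = 12
Ana has the highest total.

Ana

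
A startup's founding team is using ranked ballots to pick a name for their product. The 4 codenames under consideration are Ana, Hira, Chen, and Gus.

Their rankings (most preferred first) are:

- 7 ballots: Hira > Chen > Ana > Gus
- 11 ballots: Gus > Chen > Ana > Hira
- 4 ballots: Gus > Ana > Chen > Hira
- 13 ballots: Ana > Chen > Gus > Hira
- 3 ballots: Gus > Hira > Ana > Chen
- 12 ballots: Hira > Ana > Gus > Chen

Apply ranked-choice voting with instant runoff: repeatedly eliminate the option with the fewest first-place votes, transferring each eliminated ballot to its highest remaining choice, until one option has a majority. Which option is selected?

Gus

Round 1: Hira 19, Gus 18, Ana 13, Chen 0. Chen has the fewest and is eliminated.
Round 2: Hira 19, Gus 18, Ana 13. Ana has the fewest and is eliminated.
Round 3: Gus 31, Hira 19. Gus has a majority.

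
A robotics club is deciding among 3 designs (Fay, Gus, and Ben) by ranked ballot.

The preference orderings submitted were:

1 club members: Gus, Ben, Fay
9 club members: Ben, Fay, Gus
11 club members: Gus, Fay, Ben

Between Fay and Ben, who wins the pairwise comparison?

Fay

Ballots ranking Fay above Ben: 11.
Ballots ranking Ben above Fay: 1+9 = 10.
Fay wins the head-to-head, 11–10.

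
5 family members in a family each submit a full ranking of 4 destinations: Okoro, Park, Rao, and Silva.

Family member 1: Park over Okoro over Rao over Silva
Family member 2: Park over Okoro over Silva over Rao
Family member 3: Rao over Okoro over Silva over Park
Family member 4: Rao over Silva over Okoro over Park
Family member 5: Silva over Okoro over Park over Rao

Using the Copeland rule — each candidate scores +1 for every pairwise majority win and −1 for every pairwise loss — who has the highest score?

Okoro

Pairwise results:
  Okoro vs Park: Okoro wins 3–2.
  Okoro vs Rao: Okoro wins 3–2.
  Okoro vs Silva: Okoro wins 3–2.
  Park vs Rao: Park wins 3–2.
  Park vs Silva: Silva wins 3–2.
  Rao vs Silva: Rao wins 3–2.
Copeland scores (wins − losses):
  Okoro: 3 − 0 = 3
  Park: 1 − 2 = -1
  Rao: 1 − 2 = -1
  Silva: 1 − 2 = -1
Okoro has the best Copeland score.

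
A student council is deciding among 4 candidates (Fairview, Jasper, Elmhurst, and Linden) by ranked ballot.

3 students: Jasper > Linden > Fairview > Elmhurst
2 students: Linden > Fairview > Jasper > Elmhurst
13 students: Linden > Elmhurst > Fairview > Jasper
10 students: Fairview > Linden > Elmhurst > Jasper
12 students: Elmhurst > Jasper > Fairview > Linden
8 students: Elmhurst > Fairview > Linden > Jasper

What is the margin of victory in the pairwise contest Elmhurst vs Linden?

Ballots ranking Elmhurst above Linden: 12+8 = 20.
Ballots ranking Linden above Elmhurst: 3+2+13+10 = 28.
Linden wins 28–20, a margin of 8.

8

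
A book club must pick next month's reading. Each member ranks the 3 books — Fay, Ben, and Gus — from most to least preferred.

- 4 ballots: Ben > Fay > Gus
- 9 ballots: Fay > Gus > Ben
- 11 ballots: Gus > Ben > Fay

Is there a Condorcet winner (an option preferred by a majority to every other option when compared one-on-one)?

No

Head-to-head results (24 voters total):
Fay vs Ben: Ben wins 15–9.
Fay vs Gus: Fay wins 13–11.
Ben vs Gus: Gus wins 20–4.
No candidate beats all others: Fay beats Gus beats Ben beats Fay, a majority cycle.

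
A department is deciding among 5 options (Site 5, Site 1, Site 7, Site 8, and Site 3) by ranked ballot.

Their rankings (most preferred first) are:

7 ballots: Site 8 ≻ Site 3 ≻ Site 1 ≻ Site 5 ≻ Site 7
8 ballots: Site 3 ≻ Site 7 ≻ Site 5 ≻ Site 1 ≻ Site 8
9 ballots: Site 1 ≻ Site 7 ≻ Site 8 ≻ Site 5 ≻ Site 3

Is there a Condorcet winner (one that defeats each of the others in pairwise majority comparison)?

Head-to-head results (24 voters total):
Site 5 vs Site 1: Site 1 wins 16–8.
Site 5 vs Site 7: Site 7 wins 17–7.
Site 5 vs Site 8: Site 8 wins 16–8.
Site 5 vs Site 3: Site 3 wins 15–9.
Site 1 vs Site 7: Site 1 wins 16–8.
Site 1 vs Site 8: Site 1 wins 17–7.
Site 1 vs Site 3: Site 3 wins 15–9.
Site 7 vs Site 8: Site 7 wins 17–7.
Site 7 vs Site 3: Site 3 wins 15–9.
Site 8 vs Site 3: Site 8 wins 16–8.
No candidate beats all others: Site 1 beats Site 8 beats Site 3 beats Site 1, a majority cycle.

No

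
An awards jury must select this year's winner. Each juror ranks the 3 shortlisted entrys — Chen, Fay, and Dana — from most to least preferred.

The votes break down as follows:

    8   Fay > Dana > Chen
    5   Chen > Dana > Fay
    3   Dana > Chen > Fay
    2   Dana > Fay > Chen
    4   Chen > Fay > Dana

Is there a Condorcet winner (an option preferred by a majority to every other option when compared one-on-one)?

Head-to-head results (22 voters total):
Chen vs Fay: Chen wins 12–10.
Chen vs Dana: Dana wins 13–9.
Fay vs Dana: Fay wins 12–10.
No candidate beats all others: Chen beats Fay beats Dana beats Chen, a majority cycle.

No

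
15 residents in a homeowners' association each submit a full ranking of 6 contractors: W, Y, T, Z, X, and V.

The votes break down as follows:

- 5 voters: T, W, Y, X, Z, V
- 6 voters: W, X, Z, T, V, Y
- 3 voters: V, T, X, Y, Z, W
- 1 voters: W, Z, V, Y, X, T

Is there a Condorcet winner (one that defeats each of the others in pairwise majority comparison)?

Yes

Head-to-head results (15 voters total):
W vs Y: W wins 12–3.
W vs T: T wins 8–7.
W vs Z: W wins 12–3.
W vs X: W wins 12–3.
W vs V: W wins 12–3.
Y vs T: T wins 14–1.
Y vs Z: Y wins 8–7.
Y vs X: X wins 9–6.
Y vs V: V wins 10–5.
T vs Z: T wins 8–7.
T vs X: T wins 8–7.
T vs V: T wins 11–4.
Z vs X: X wins 14–1.
Z vs V: Z wins 12–3.
X vs V: X wins 11–4.
T beats each rival — W (8–7), Y (14–1), Z (8–7), X (8–7), V (11–4) — so T is the Condorcet winner.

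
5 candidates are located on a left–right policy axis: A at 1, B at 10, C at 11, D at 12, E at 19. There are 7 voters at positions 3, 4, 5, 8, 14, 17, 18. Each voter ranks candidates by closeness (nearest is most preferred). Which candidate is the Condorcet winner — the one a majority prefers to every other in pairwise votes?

B

With single-peaked preferences on a line, the Condorcet winner is the candidate closest to the median voter.
The median voter (position 8) is closest to B at 10.
Check: B vs D — voters closer to B: 4 of 7.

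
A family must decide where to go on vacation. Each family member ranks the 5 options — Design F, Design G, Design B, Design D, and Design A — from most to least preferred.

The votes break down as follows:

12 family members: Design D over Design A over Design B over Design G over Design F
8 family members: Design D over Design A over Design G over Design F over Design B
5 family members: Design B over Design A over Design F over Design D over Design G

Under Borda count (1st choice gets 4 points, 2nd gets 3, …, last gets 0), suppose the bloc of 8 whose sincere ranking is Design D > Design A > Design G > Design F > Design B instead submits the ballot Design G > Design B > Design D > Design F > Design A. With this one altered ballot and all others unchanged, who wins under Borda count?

Design D

Borda totals with the altered ballot: Design F 18, Design G 44, Design B 68, Design D 69, Design A 51.
The winner is unchanged: still Design D.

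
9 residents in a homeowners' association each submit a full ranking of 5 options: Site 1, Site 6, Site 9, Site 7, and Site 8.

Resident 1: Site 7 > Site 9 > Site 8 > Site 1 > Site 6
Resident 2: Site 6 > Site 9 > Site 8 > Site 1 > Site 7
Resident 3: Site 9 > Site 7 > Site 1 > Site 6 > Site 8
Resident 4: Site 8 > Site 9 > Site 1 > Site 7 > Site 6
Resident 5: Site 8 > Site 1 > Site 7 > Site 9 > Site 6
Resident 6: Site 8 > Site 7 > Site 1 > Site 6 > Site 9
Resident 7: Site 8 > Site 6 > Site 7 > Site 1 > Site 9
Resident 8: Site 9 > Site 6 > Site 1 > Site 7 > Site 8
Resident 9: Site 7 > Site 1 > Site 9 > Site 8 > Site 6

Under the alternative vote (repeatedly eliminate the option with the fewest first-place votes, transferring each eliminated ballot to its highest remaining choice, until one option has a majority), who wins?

Site 9

Round 1: Site 8 4, Site 9 2, Site 7 2, Site 6 1, Site 1 0. Site 1 has the fewest and is eliminated.
Round 2: Site 8 4, Site 9 2, Site 7 2, Site 6 1. Site 6 has the fewest and is eliminated.
Round 3: Site 8 4, Site 9 3, Site 7 2. Site 7 has the fewest and is eliminated.
Round 4: Site 9 5, Site 8 4. Site 9 has a majority.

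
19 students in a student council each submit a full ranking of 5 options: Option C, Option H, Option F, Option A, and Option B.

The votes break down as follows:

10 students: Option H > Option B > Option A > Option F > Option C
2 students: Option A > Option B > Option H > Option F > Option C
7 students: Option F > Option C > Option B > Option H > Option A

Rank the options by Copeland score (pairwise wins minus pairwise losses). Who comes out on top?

Pairwise results:
  Option C vs Option H: Option H wins 12–7.
  Option C vs Option F: Option F wins 19–0.
  Option C vs Option A: Option A wins 12–7.
  Option C vs Option B: Option B wins 12–7.
  Option H vs Option F: Option H wins 12–7.
  Option H vs Option A: Option H wins 17–2.
  Option H vs Option B: Option H wins 10–9.
  Option F vs Option A: Option A wins 12–7.
  Option F vs Option B: Option B wins 12–7.
  Option A vs Option B: Option B wins 17–2.
Copeland scores (wins − losses):
  Option C: 0 − 4 = -4
  Option H: 4 − 0 = 4
  Option F: 1 − 3 = -2
  Option A: 2 − 2 = 0
  Option B: 3 − 1 = 2
Option H has the best Copeland score.

Option H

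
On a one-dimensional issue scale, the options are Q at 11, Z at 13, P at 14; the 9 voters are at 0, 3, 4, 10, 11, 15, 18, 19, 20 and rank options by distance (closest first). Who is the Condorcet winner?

With single-peaked preferences on a line, the Condorcet winner is the candidate closest to the median voter.
The median voter (position 11) is closest to Q at 11.
Check: Q vs Z — voters closer to Q: 5 of 9.

Q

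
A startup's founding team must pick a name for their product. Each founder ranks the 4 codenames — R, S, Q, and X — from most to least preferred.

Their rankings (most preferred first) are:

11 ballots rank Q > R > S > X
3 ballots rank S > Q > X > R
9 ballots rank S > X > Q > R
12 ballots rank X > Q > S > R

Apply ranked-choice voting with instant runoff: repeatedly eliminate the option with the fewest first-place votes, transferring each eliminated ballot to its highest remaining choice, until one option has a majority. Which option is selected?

S

Round 1: S 12, X 12, Q 11, R 0. R has the fewest and is eliminated.
Round 2: S 12, X 12, Q 11. Q has the fewest and is eliminated.
Round 3: S 23, X 12. S has a majority.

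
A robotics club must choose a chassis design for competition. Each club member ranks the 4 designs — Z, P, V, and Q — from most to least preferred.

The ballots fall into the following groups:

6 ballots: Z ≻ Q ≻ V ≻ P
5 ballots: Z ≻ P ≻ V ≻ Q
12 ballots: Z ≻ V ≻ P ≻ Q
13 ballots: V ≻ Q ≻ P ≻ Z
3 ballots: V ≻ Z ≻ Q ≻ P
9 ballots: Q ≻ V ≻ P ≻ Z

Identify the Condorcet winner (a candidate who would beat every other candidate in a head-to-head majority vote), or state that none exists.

Head-to-head results (48 voters total):
Z vs P: Z wins 26–22.
Z vs V: V wins 25–23.
Z vs Q: Z wins 26–22.
P vs V: V wins 43–5.
P vs Q: Q wins 31–17.
V vs Q: V wins 33–15.
V beats each rival — Z (25–23), P (43–5), Q (33–15) — so V is the Condorcet winner.

V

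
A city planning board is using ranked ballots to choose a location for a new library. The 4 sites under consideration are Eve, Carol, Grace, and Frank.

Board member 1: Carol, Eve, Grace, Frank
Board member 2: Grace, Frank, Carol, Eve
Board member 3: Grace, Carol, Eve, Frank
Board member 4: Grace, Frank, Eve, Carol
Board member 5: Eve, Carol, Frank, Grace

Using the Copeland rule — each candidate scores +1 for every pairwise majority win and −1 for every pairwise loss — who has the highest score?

Pairwise results:
  Eve vs Carol: Carol wins 3–2.
  Eve vs Grace: Grace wins 3–2.
  Eve vs Frank: Eve wins 3–2.
  Carol vs Grace: Grace wins 3–2.
  Carol vs Frank: Carol wins 3–2.
  Grace vs Frank: Grace wins 4–1.
Copeland scores (wins − losses):
  Eve: 1 − 2 = -1
  Carol: 2 − 1 = 1
  Grace: 3 − 0 = 3
  Frank: 0 − 3 = -3
Grace has the best Copeland score.

Grace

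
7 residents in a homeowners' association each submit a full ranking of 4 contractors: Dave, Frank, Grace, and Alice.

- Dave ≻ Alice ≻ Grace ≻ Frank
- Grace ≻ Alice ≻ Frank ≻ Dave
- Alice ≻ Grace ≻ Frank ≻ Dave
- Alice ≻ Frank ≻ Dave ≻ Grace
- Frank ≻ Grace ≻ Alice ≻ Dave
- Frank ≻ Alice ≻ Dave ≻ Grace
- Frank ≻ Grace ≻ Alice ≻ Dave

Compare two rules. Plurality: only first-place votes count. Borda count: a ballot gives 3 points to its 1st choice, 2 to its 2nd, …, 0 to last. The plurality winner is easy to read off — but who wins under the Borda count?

Plurality first-place counts: Dave 1, Frank 3, Grace 1, Alice 2 → Frank.
Borda totals: Dave 5, Frank 13, Grace 10, Alice 14 → Alice.

Alice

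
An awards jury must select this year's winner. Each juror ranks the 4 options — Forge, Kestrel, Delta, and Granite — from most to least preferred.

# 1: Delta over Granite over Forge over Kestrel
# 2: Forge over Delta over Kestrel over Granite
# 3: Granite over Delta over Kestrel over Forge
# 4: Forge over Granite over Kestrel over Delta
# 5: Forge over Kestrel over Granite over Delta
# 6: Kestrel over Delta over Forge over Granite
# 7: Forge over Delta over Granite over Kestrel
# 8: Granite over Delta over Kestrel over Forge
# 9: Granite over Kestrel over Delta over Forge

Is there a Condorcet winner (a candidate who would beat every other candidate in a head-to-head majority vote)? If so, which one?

No Condorcet winner

Head-to-head results (9 voters total):
Forge vs Kestrel: Forge wins 5–4.
Forge vs Delta: Delta wins 5–4.
Forge vs Granite: Forge wins 5–4.
Kestrel vs Delta: Delta wins 5–4.
Kestrel vs Granite: Granite wins 6–3.
Delta vs Granite: Granite wins 5–4.
No candidate beats all others: Forge beats Granite beats Delta beats Forge, a majority cycle.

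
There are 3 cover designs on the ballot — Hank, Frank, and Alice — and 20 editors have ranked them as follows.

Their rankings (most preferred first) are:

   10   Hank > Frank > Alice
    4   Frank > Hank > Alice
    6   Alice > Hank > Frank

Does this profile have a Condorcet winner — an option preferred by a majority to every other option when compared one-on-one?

Head-to-head results (20 voters total):
Hank vs Frank: Hank wins 16–4.
Hank vs Alice: Hank wins 14–6.
Frank vs Alice: Frank wins 14–6.
Hank beats each rival — Frank (16–4), Alice (14–6) — so Hank is the Condorcet winner.

Yes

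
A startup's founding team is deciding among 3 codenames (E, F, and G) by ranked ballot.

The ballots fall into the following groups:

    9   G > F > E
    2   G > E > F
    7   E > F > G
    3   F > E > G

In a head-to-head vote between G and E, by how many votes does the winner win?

1

Ballots ranking G above E: 9+2 = 11.
Ballots ranking E above G: 7+3 = 10.
G wins 11–10, a margin of 1.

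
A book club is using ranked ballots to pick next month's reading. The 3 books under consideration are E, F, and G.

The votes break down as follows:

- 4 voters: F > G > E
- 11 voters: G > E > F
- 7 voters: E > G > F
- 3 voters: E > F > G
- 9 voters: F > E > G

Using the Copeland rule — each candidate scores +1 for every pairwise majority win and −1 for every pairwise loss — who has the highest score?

E

Pairwise results:
  E vs F: E wins 21–13.
  E vs G: E wins 19–15.
  F vs G: G wins 18–16.
Copeland scores (wins − losses):
  E: 2 − 0 = 2
  F: 0 − 2 = -2
  G: 1 − 1 = 0
E has the best Copeland score.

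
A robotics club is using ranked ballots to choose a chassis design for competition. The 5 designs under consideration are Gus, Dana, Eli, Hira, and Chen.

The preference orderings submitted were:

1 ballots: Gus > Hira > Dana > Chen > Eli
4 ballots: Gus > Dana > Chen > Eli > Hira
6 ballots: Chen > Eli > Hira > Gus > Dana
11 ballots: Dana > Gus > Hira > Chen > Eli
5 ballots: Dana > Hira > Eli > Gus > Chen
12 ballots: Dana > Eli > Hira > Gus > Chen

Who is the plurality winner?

First-place vote totals:
  Gus: 5
  Dana: 28
  Eli: 0
  Hira: 0
  Chen: 6
Dana has the most first-place votes.

Dana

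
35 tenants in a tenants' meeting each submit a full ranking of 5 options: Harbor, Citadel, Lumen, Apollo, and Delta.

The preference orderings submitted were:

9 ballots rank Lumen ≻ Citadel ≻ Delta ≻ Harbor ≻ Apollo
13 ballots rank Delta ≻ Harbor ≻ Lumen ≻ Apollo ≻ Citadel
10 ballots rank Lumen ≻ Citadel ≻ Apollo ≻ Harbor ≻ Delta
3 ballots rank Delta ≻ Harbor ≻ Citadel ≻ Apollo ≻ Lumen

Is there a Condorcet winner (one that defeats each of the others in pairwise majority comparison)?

Yes

Head-to-head results (35 voters total):
Harbor vs Citadel: Citadel wins 19–16.
Harbor vs Lumen: Lumen wins 19–16.
Harbor vs Apollo: Harbor wins 25–10.
Harbor vs Delta: Delta wins 25–10.
Citadel vs Lumen: Lumen wins 32–3.
Citadel vs Apollo: Citadel wins 22–13.
Citadel vs Delta: Citadel wins 19–16.
Lumen vs Apollo: Lumen wins 32–3.
Lumen vs Delta: Lumen wins 19–16.
Apollo vs Delta: Delta wins 25–10.
Lumen beats each rival — Harbor (19–16), Citadel (32–3), Apollo (32–3), Delta (19–16) — so Lumen is the Condorcet winner.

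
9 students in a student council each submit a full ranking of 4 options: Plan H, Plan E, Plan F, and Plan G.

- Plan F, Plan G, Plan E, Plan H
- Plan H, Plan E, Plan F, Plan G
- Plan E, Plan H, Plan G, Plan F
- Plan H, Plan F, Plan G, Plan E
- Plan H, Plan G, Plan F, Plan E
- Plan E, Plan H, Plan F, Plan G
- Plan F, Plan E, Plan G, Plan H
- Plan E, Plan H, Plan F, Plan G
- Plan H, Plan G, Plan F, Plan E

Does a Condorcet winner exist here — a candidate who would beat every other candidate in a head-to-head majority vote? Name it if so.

Head-to-head results (9 voters total):
Plan H vs Plan E: Plan E wins 5–4.
Plan H vs Plan F: Plan H wins 7–2.
Plan H vs Plan G: Plan H wins 7–2.
Plan E vs Plan F: Plan F wins 5–4.
Plan E vs Plan G: Plan E wins 5–4.
Plan F vs Plan G: Plan F wins 6–3.
No candidate beats all others: Plan H beats Plan F beats Plan E beats Plan H, a majority cycle.

No Condorcet winner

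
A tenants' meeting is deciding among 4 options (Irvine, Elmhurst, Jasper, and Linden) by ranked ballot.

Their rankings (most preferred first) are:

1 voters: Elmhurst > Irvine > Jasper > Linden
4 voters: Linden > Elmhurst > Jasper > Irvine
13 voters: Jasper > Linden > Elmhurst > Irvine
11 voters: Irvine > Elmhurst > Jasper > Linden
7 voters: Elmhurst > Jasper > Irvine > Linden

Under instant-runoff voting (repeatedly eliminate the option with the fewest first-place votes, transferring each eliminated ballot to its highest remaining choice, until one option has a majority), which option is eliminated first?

Linden

Round 1: Jasper 13, Irvine 11, Elmhurst 8, Linden 4. Linden has the fewest and is eliminated.
Round 2: Jasper 13, Elmhurst 12, Irvine 11. Irvine has the fewest and is eliminated.
Round 3: Elmhurst 23, Jasper 13. Elmhurst has a majority.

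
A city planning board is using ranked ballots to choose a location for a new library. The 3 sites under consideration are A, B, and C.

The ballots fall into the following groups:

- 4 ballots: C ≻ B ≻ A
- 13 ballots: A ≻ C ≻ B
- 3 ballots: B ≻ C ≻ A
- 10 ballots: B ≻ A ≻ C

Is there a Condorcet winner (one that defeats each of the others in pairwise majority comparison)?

Head-to-head results (30 voters total):
A vs B: B wins 17–13.
A vs C: A wins 23–7.
B vs C: C wins 17–13.
No candidate beats all others: A beats C beats B beats A, a majority cycle.

No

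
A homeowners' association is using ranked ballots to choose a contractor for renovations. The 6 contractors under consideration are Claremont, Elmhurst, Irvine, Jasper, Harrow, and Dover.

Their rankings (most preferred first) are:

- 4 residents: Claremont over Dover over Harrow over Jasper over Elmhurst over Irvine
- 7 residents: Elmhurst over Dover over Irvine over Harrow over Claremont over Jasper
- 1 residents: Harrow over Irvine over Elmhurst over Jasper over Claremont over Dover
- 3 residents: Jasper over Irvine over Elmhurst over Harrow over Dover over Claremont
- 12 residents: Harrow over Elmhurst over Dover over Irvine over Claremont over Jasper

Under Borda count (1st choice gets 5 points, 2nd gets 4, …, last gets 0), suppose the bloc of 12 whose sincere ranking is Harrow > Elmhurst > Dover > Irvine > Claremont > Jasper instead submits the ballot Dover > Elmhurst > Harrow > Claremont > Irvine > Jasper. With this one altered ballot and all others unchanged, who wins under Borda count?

Dover

Borda totals with the altered ballot: Claremont 52, Elmhurst 99, Irvine 49, Jasper 25, Harrow 73, Dover 107.
The switch changes the winner from Elmhurst to Dover.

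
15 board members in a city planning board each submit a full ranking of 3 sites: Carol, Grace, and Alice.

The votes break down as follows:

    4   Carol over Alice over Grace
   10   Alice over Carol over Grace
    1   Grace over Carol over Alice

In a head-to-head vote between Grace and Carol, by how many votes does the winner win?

Ballots ranking Grace above Carol: 1.
Ballots ranking Carol above Grace: 4+10 = 14.
Carol wins 14–1, a margin of 13.

13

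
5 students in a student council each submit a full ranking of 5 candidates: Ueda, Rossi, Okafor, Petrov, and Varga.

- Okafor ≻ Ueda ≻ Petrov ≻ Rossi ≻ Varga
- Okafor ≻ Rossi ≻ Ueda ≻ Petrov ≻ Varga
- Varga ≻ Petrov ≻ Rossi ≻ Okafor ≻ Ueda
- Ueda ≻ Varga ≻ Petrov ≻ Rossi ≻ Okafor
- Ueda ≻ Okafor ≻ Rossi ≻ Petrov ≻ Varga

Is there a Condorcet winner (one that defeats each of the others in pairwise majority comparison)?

Head-to-head results (5 voters total):
Ueda vs Rossi: Ueda wins 3–2.
Ueda vs Okafor: Okafor wins 3–2.
Ueda vs Petrov: Ueda wins 4–1.
Ueda vs Varga: Ueda wins 4–1.
Rossi vs Okafor: Okafor wins 3–2.
Rossi vs Petrov: Petrov wins 3–2.
Rossi vs Varga: Rossi wins 3–2.
Okafor vs Petrov: Okafor wins 3–2.
Okafor vs Varga: Okafor wins 3–2.
Petrov vs Varga: Petrov wins 3–2.
Okafor beats each rival — Ueda (3–2), Rossi (3–2), Petrov (3–2), Varga (3–2) — so Okafor is the Condorcet winner.

Yes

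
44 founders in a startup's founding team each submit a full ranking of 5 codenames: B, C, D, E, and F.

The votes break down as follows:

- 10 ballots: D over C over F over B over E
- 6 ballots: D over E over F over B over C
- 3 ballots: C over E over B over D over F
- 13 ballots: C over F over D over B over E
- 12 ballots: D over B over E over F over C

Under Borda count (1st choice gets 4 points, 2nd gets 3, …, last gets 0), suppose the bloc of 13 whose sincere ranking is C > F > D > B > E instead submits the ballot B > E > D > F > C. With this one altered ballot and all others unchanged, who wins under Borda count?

D

Borda totals with the altered ballot: B 110, C 42, D 141, E 90, F 57.
The winner is unchanged: still D.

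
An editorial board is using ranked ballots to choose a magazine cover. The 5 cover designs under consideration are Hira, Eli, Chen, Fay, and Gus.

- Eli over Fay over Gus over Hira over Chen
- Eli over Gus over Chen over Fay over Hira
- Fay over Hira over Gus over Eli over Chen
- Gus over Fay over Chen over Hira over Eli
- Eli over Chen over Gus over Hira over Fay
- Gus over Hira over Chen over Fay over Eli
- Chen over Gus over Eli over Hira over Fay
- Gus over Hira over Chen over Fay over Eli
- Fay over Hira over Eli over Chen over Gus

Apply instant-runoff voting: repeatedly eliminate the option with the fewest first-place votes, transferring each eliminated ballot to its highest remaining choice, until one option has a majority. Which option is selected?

Gus

Round 1: Eli 3, Gus 3, Fay 2, Chen 1, Hira 0. Hira has the fewest and is eliminated.
Round 2: Eli 3, Gus 3, Fay 2, Chen 1. Chen has the fewest and is eliminated.
Round 3: Gus 4, Eli 3, Fay 2. Fay has the fewest and is eliminated.
Round 4: Gus 5, Eli 4. Gus has a majority.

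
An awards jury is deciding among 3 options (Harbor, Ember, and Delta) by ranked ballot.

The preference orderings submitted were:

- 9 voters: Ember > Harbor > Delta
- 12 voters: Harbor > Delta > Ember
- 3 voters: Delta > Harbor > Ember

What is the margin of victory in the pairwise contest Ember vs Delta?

Ballots ranking Ember above Delta: 9.
Ballots ranking Delta above Ember: 12+3 = 15.
Delta wins 15–9, a margin of 6.

6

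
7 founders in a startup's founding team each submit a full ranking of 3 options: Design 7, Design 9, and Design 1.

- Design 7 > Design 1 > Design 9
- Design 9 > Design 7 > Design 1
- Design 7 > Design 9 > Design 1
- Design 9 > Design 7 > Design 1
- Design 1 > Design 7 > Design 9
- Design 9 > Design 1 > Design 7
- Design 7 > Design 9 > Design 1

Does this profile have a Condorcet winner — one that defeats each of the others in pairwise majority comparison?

Yes

Head-to-head results (7 voters total):
Design 7 vs Design 9: Design 7 wins 4–3.
Design 7 vs Design 1: Design 7 wins 5–2.
Design 9 vs Design 1: Design 9 wins 5–2.
Design 7 beats each rival — Design 9 (4–3), Design 1 (5–2) — so Design 7 is the Condorcet winner.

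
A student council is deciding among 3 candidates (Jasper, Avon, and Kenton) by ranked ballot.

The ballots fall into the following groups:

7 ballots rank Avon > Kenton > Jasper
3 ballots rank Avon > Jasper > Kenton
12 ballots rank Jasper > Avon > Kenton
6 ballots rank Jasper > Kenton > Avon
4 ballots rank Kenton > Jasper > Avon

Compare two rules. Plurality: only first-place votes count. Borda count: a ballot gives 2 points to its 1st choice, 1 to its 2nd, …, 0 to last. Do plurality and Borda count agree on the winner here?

Plurality first-place counts: Jasper 18, Avon 10, Kenton 4 → Jasper.
Borda totals: Jasper 43, Avon 32, Kenton 21 → Jasper.
The two rules agree on Jasper.

Yes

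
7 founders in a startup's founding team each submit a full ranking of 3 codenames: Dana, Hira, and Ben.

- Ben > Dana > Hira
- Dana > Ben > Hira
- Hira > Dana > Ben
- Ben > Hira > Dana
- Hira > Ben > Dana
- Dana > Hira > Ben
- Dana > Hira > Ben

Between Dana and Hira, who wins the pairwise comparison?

Dana

Ballots ranking Dana above Hira: 4.
Ballots ranking Hira above Dana: 3.
Dana wins the head-to-head, 4–3.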